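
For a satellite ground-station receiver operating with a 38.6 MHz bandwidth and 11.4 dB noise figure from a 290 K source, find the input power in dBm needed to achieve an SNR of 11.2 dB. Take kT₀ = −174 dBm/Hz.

Sensitivity = −174 + 10 log₁₀(B) + NF + SNR_min
= −174 + 75.87 + 11.4 + 11.2
= −75.53 dBm → −75.5 dBm

−75.5 dBm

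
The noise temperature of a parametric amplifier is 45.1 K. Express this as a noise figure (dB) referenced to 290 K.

0.628 dB

F = 1 + T_e/T₀ = 1 + 45.1/290 = 1.15552
NF = 10 log₁₀(1.15552) = 0.628 dB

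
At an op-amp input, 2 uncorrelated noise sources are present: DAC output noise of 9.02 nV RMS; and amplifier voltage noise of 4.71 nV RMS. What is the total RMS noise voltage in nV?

Uncorrelated sources add in power (mean-square): V_tot = √(ΣV_i²)
V_tot = √[(9.02×10⁻⁹)² + (4.71×10⁻⁹)²] = 1.02×10⁻⁸ V = 10.2 nV

10.2 nV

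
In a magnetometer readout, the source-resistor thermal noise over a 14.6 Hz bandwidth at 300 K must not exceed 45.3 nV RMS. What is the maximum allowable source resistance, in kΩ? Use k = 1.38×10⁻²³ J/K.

8.49 kΩ

Johnson–Nyquist: V_n = √(4kTRB) ⇒ R = V_n² / (4kTB)
4kTB = 4 × 1.38×10⁻²³ × 300 × 1.46×10¹ = 2.42×10⁻¹⁹
R = (4.53×10⁻⁸)² / 2.42×10⁻¹⁹ = 8.49×10³ Ω = 8.49 kΩ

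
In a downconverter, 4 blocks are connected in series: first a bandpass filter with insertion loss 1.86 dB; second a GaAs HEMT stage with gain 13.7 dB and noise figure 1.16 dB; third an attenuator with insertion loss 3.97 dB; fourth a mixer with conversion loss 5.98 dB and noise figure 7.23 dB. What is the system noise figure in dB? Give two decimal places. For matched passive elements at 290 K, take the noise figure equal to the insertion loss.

Convert to linear (a loss of L dB is a gain of −L dB): F_i = 10^(NF_i/10), G_i = 10^(G_i,dB/10)
  Stage 1: F_1 = 10^(1.86/10) = 1.535, G_1 = 10^(−1.86/10) = 0.6516
  Stage 2: F_2 = 10^(1.16/10) = 1.306, G_2 = 10^(13.7/10) = 23.44
  Stage 3: F_3 = 10^(3.97/10) = 2.495, G_3 = 10^(−3.97/10) = 0.4009
  Stage 4: F_4 = 10^(7.23/10) = 5.284, G_4 = 10^(−5.98/10) = 0.2523
Friis cascade:
  F = 1.535 + (1.306 − 1)/0.6516 + (2.495 − 1)/15.28 + (5.284 − 1)/6.124 = 2.802
NF = 10 log₁₀(2.802) = 4.47 dB

4.47 dB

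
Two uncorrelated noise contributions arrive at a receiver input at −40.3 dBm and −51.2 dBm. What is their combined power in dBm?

Convert to linear, add, convert back:
P₁ = 9.33×10⁻⁸ W, P₂ = 7.59×10⁻⁹ W
P_tot = 1.01×10⁻⁷ W → 10 log₁₀(P_tot / 10⁻³) = −40.0 dBm

−40.0 dBm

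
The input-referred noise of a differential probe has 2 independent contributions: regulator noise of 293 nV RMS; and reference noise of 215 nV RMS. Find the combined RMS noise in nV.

363 nV

Uncorrelated sources add in power (mean-square): V_tot = √(ΣV_i²)
V_tot = √[(2.93×10⁻⁷)² + (2.15×10⁻⁷)²] = 3.63×10⁻⁷ V = 363 nV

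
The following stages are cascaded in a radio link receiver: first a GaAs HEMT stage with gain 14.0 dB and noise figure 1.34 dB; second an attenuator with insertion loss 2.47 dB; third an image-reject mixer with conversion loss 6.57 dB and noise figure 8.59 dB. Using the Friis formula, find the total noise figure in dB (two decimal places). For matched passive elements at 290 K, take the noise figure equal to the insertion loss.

2.62 dB

Convert to linear (a loss of L dB is a gain of −L dB): F_i = 10^(NF_i/10), G_i = 10^(G_i,dB/10)
  Stage 1: F_1 = 10^(1.34/10) = 1.361, G_1 = 10^(14.0/10) = 25.12
  Stage 2: F_2 = 10^(2.47/10) = 1.766, G_2 = 10^(−2.47/10) = 0.5662
  Stage 3: F_3 = 10^(8.59/10) = 7.228, G_3 = 10^(−6.57/10) = 0.2203
Friis cascade:
  F = 1.361 + (1.766 − 1)/25.12 + (7.228 − 1)/14.22 = 1.830
NF = 10 log₁₀(1.830) = 2.62 dB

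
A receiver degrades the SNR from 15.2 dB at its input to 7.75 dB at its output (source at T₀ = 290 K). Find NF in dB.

7.45 dB

NF (dB) = SNR_in(dB) − SNR_out(dB) when the source is at T₀
NF = 15.2 − 7.75 = 7.45 dB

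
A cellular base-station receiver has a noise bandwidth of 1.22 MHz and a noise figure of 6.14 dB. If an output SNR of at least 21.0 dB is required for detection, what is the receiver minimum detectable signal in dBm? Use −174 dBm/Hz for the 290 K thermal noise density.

−86.0 dBm

Sensitivity = −174 + 10 log₁₀(B) + NF + SNR_min
= −174 + 60.86 + 6.14 + 21.0
= −86.00 dBm → −86.0 dBm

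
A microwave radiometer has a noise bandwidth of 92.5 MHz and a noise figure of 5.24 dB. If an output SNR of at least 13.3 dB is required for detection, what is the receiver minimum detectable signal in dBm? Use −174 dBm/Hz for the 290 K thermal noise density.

−75.8 dBm

Sensitivity = −174 + 10 log₁₀(B) + NF + SNR_min
= −174 + 79.66 + 5.24 + 13.3
= −75.80 dBm → −75.8 dBm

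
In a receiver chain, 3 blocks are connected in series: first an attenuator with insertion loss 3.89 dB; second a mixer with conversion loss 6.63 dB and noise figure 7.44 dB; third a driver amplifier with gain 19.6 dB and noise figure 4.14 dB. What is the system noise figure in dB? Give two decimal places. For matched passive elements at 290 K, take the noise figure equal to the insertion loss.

Convert to linear (a loss of L dB is a gain of −L dB): F_i = 10^(NF_i/10), G_i = 10^(G_i,dB/10)
  Stage 1: F_1 = 10^(3.89/10) = 2.449, G_1 = 10^(−3.89/10) = 0.4083
  Stage 2: F_2 = 10^(7.44/10) = 5.546, G_2 = 10^(−6.63/10) = 0.2173
  Stage 3: F_3 = 10^(4.14/10) = 2.594, G_3 = 10^(19.6/10) = 91.20
Friis cascade:
  F = 2.449 + (5.546 − 1)/0.4083 + (2.594 − 1)/0.08872 = 31.55
NF = 10 log₁₀(31.55) = 14.99 dB

14.99 dB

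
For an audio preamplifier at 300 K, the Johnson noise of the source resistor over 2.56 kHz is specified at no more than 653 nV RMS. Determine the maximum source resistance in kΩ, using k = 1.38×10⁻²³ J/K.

Johnson–Nyquist: V_n = √(4kTRB) ⇒ R = V_n² / (4kTB)
4kTB = 4 × 1.38×10⁻²³ × 300 × 2.56×10³ = 4.24×10⁻¹⁷
R = (6.53×10⁻⁷)² / 4.24×10⁻¹⁷ = 1.01×10⁴ Ω = 10.1 kΩ

10.1 kΩ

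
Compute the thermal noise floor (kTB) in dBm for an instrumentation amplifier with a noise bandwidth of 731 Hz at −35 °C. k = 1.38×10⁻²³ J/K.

−146.2 dBm

T = −35 °C + 273.15 = 238.15 K
P_n = kTB = 1.38×10⁻²³ × 238.15 × 7.31×10² = 2.40×10⁻¹⁸ W
In dBm: 10 log₁₀(2.40×10⁻¹⁸ / 10⁻³) = −146.2 dBm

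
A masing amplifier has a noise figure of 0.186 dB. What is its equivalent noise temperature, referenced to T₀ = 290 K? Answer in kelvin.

F = 10^(0.186/10) = 1.04376
T_e = (F − 1)·T₀ = (1.04376 − 1) × 290 = 12.7 K

12.7 K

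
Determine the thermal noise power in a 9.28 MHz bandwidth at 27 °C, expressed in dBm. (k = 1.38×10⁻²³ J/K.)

T = 27 °C + 273.15 = 300.15 K
P_n = kTB = 1.38×10⁻²³ × 300.15 × 9.28×10⁶ = 3.84×10⁻¹⁴ W
In dBm: 10 log₁₀(3.84×10⁻¹⁴ / 10⁻³) = −104.2 dBm

−104.2 dBm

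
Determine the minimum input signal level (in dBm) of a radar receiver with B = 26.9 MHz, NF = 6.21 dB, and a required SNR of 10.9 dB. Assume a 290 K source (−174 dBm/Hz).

−82.6 dBm

Sensitivity = −174 + 10 log₁₀(B) + NF + SNR_min
= −174 + 74.3 + 6.21 + 10.9
= −82.59 dBm → −82.6 dBm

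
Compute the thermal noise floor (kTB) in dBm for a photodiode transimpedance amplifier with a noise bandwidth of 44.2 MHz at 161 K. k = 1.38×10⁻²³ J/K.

−100.1 dBm

P_n = kTB = 1.38×10⁻²³ × 161 × 4.42×10⁷ = 9.82×10⁻¹⁴ W
In dBm: 10 log₁₀(9.82×10⁻¹⁴ / 10⁻³) = −100.1 dBm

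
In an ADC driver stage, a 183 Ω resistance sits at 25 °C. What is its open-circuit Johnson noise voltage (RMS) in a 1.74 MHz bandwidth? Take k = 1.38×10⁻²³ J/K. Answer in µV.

T = 25 °C + 273.15 = 298.15 K
V_n = √(4kTRB)
4kTRB = 4 × 1.38×10⁻²³ × 298.15 × 1.83×10² × 1.74×10⁶ = 5.24×10⁻¹² V²
V_n = √(5.24×10⁻¹²) = 2.29×10⁻⁶ V = 2.29 µV

2.29 µV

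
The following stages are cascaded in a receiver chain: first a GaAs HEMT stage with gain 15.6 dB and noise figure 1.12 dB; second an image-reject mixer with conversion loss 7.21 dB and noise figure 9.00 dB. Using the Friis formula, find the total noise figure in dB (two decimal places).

Convert to linear (a loss of L dB is a gain of −L dB): F_i = 10^(NF_i/10), G_i = 10^(G_i,dB/10)
  Stage 1: F_1 = 10^(1.12/10) = 1.294, G_1 = 10^(15.6/10) = 36.31
  Stage 2: F_2 = 10^(9.00/10) = 7.943, G_2 = 10^(−7.21/10) = 0.1901
Friis cascade:
  F = 1.294 + (7.943 − 1)/36.31 = 1.485
NF = 10 log₁₀(1.485) = 1.72 dB

1.72 dB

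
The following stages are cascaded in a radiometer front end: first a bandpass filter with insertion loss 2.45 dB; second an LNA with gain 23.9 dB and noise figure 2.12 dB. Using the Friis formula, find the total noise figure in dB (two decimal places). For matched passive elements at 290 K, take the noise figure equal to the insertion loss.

4.57 dB

Convert to linear (a loss of L dB is a gain of −L dB): F_i = 10^(NF_i/10), G_i = 10^(G_i,dB/10)
  Stage 1: F_1 = 10^(2.45/10) = 1.758, G_1 = 10^(−2.45/10) = 0.5689
  Stage 2: F_2 = 10^(2.12/10) = 1.629, G_2 = 10^(23.9/10) = 245.5
Friis cascade:
  F = 1.758 + (1.629 − 1)/0.5689 = 2.864
NF = 10 log₁₀(2.864) = 4.57 dB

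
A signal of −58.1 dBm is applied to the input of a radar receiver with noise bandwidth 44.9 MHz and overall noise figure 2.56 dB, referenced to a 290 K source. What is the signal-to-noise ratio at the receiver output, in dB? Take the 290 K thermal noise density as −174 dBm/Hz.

36.8 dB

Noise floor: N = −174 + 10 log₁₀(B) + NF
10 log₁₀(4.49×10⁷) = 76.52 dB
N = −174 + 76.52 + 2.56 = −94.92 dBm
SNR = P_sig − N = −58.1 − (−94.92) = 36.82 dB → 36.8 dB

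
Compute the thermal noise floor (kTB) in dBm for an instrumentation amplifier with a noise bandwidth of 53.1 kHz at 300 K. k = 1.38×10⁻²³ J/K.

−126.6 dBm

P_n = kTB = 1.38×10⁻²³ × 300 × 5.31×10⁴ = 2.20×10⁻¹⁶ W
In dBm: 10 log₁₀(2.20×10⁻¹⁶ / 10⁻³) = −126.6 dBm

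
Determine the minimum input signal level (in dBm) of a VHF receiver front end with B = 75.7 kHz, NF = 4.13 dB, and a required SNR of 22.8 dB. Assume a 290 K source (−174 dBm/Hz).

−98.3 dBm

Sensitivity = −174 + 10 log₁₀(B) + NF + SNR_min
= −174 + 48.79 + 4.13 + 22.8
= −98.28 dBm → −98.3 dBm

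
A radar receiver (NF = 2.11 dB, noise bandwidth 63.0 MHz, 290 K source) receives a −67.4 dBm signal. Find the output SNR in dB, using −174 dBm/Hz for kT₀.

26.5 dB

Noise floor: N = −174 + 10 log₁₀(B) + NF
10 log₁₀(6.30×10⁷) = 77.99 dB
N = −174 + 77.99 + 2.11 = −93.90 dBm
SNR = P_sig − N = −67.4 − (−93.90) = 26.50 dB → 26.5 dB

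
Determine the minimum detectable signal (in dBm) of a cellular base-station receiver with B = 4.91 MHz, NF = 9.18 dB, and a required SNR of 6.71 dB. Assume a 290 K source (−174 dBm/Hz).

−91.2 dBm

Sensitivity = −174 + 10 log₁₀(B) + NF + SNR_min
= −174 + 66.91 + 9.18 + 6.71
= −91.20 dBm → −91.2 dBm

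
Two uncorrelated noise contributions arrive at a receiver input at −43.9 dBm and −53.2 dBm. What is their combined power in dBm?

Convert to linear, add, convert back:
P₁ = 4.07×10⁻⁸ W, P₂ = 4.79×10⁻⁹ W
P_tot = 4.55×10⁻⁸ W → 10 log₁₀(P_tot / 10⁻³) = −43.4 dBm

−43.4 dBm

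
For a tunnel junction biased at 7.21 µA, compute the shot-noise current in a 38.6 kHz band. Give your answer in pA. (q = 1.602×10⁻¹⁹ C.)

I_n = √(2qI·B)
2qI·B = 2 × 1.602×10⁻¹⁹ × 7.21×10⁻⁶ × 3.86×10⁴ = 8.92×10⁻²⁰ A²
I_n = √(8.92×10⁻²⁰) = 2.99×10⁻¹⁰ A = 299 pA

299 pA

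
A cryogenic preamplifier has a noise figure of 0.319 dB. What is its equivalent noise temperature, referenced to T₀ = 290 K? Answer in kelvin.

F = 10^(0.319/10) = 1.07622
T_e = (F − 1)·T₀ = (1.07622 − 1) × 290 = 22.1 K

22.1 K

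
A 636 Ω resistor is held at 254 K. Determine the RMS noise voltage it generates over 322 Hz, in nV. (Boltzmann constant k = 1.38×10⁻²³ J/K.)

53.6 nV

V_n = √(4kTRB)
4kTRB = 4 × 1.38×10⁻²³ × 254 × 6.36×10² × 3.22×10² = 2.87×10⁻¹⁵ V²
V_n = √(2.87×10⁻¹⁵) = 5.36×10⁻⁸ V = 53.6 nV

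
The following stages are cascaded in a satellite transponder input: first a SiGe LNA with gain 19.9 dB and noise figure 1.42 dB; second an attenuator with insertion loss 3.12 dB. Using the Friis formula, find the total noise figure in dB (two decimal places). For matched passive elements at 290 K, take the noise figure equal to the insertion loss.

Convert to linear (a loss of L dB is a gain of −L dB): F_i = 10^(NF_i/10), G_i = 10^(G_i,dB/10)
  Stage 1: F_1 = 10^(1.42/10) = 1.387, G_1 = 10^(19.9/10) = 97.72
  Stage 2: F_2 = 10^(3.12/10) = 2.051, G_2 = 10^(−3.12/10) = 0.4875
Friis cascade:
  F = 1.387 + (2.051 − 1)/97.72 = 1.398
NF = 10 log₁₀(1.398) = 1.45 dB

1.45 dB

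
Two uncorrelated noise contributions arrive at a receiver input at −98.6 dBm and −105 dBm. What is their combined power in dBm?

Convert to linear, add, convert back:
P₁ = 1.38×10⁻¹³ W, P₂ = 3.16×10⁻¹⁴ W
P_tot = 1.70×10⁻¹³ W → 10 log₁₀(P_tot / 10⁻³) = −97.7 dBm

−97.7 dBm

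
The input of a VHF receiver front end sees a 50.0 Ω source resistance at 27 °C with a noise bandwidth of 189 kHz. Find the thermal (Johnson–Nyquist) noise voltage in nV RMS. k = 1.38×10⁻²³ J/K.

396 nV

T = 27 °C + 273.15 = 300.15 K
V_n = √(4kTRB)
4kTRB = 4 × 1.38×10⁻²³ × 300.15 × 5.00×10¹ × 1.89×10⁵ = 1.57×10⁻¹³ V²
V_n = √(1.57×10⁻¹³) = 3.96×10⁻⁷ V = 396 nV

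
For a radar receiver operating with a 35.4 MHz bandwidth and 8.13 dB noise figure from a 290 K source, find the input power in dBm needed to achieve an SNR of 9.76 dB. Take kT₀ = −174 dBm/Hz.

Sensitivity = −174 + 10 log₁₀(B) + NF + SNR_min
= −174 + 75.49 + 8.13 + 9.76
= −80.62 dBm → −80.6 dBm

−80.6 dBm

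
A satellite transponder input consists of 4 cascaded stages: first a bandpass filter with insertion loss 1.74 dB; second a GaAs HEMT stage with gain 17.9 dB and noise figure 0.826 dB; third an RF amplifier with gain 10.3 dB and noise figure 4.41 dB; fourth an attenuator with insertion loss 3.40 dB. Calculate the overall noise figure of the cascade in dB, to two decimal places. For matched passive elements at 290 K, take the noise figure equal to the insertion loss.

2.67 dB

Convert to linear (a loss of L dB is a gain of −L dB): F_i = 10^(NF_i/10), G_i = 10^(G_i,dB/10)
  Stage 1: F_1 = 10^(1.74/10) = 1.493, G_1 = 10^(−1.74/10) = 0.6699
  Stage 2: F_2 = 10^(0.826/10) = 1.209, G_2 = 10^(17.9/10) = 61.66
  Stage 3: F_3 = 10^(4.41/10) = 2.761, G_3 = 10^(10.3/10) = 10.72
  Stage 4: F_4 = 10^(3.40/10) = 2.188, G_4 = 10^(−3.40/10) = 0.4571
Friis cascade:
  F = 1.493 + (1.209 − 1)/0.6699 + (2.761 − 1)/41.30 + (2.188 − 1)/442.6 = 1.851
NF = 10 log₁₀(1.851) = 2.67 dB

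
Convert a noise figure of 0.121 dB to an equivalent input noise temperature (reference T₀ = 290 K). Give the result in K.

F = 10^(0.121/10) = 1.02825
T_e = (F − 1)·T₀ = (1.02825 − 1) × 290 = 8.19 K

8.19 K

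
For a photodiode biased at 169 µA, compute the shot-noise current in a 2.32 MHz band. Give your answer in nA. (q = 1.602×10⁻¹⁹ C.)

I_n = √(2qI·B)
2qI·B = 2 × 1.602×10⁻¹⁹ × 1.69×10⁻⁴ × 2.32×10⁶ = 1.26×10⁻¹⁶ A²
I_n = √(1.26×10⁻¹⁶) = 1.12×10⁻⁸ A = 11.2 nA

11.2 nA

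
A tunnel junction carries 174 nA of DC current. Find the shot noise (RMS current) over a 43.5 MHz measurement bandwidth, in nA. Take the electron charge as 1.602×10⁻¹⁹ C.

I_n = √(2qI·B)
2qI·B = 2 × 1.602×10⁻¹⁹ × 1.74×10⁻⁷ × 4.35×10⁷ = 2.43×10⁻¹⁸ A²
I_n = √(2.43×10⁻¹⁸) = 1.56×10⁻⁹ A = 1.56 nA

1.56 nA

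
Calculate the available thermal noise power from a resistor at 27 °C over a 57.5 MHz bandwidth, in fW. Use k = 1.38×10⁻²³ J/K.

T = 27 °C + 273.15 = 300.15 K
P_n = kTB = 1.38×10⁻²³ × 300.15 × 5.75×10⁷ = 2.38×10⁻¹³ W = 238 fW

238 fW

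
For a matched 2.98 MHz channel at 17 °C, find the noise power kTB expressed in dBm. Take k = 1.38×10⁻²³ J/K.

−109.2 dBm

T = 17 °C + 273.15 = 290.15 K
P_n = kTB = 1.38×10⁻²³ × 290.15 × 2.98×10⁶ = 1.19×10⁻¹⁴ W
In dBm: 10 log₁₀(1.19×10⁻¹⁴ / 10⁻³) = −109.2 dBm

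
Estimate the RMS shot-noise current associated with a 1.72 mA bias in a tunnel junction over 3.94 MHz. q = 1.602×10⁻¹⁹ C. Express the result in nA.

46.6 nA

I_n = √(2qI·B)
2qI·B = 2 × 1.602×10⁻¹⁹ × 1.72×10⁻³ × 3.94×10⁶ = 2.17×10⁻¹⁵ A²
I_n = √(2.17×10⁻¹⁵) = 4.66×10⁻⁸ A = 46.6 nA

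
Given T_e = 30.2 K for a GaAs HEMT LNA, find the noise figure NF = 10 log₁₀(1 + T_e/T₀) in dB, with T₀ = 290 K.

0.430 dB

F = 1 + T_e/T₀ = 1 + 30.2/290 = 1.10414
NF = 10 log₁₀(1.10414) = 0.430 dB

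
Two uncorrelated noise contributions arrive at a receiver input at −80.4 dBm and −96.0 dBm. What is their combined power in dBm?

Convert to linear, add, convert back:
P₁ = 9.12×10⁻¹² W, P₂ = 2.51×10⁻¹³ W
P_tot = 9.37×10⁻¹² W → 10 log₁₀(P_tot / 10⁻³) = −80.3 dBm

−80.3 dBm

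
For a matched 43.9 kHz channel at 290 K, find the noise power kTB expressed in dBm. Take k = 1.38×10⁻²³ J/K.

−127.6 dBm

P_n = kTB = 1.38×10⁻²³ × 290 × 4.39×10⁴ = 1.76×10⁻¹⁶ W
In dBm: 10 log₁₀(1.76×10⁻¹⁶ / 10⁻³) = −127.6 dBm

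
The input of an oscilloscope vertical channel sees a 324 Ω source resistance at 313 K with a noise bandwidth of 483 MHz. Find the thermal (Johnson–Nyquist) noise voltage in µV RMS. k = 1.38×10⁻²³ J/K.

52.0 µV

V_n = √(4kTRB)
4kTRB = 4 × 1.38×10⁻²³ × 313 × 3.24×10² × 4.83×10⁸ = 2.70×10⁻⁹ V²
V_n = √(2.70×10⁻⁹) = 5.20×10⁻⁵ V = 52.0 µV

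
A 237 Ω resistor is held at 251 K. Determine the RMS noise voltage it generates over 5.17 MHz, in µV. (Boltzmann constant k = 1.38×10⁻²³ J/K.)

4.12 µV

V_n = √(4kTRB)
4kTRB = 4 × 1.38×10⁻²³ × 251 × 2.37×10² × 5.17×10⁶ = 1.70×10⁻¹¹ V²
V_n = √(1.70×10⁻¹¹) = 4.12×10⁻⁶ V = 4.12 µV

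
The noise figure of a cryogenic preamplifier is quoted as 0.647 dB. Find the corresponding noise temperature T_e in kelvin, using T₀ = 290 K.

46.6 K

F = 10^(0.647/10) = 1.16065
T_e = (F − 1)·T₀ = (1.16065 − 1) × 290 = 46.6 K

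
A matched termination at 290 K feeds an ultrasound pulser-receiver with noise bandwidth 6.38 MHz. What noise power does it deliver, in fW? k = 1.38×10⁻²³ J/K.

25.5 fW

P_n = kTB = 1.38×10⁻²³ × 290 × 6.38×10⁶ = 2.55×10⁻¹⁴ W = 25.5 fW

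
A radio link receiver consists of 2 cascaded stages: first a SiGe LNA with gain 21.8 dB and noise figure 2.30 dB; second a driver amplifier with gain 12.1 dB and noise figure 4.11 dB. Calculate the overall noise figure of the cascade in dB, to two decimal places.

Convert to linear (a loss of L dB is a gain of −L dB): F_i = 10^(NF_i/10), G_i = 10^(G_i,dB/10)
  Stage 1: F_1 = 10^(2.30/10) = 1.698, G_1 = 10^(21.8/10) = 151.4
  Stage 2: F_2 = 10^(4.11/10) = 2.576, G_2 = 10^(12.1/10) = 16.22
Friis cascade:
  F = 1.698 + (2.576 − 1)/151.4 = 1.709
NF = 10 log₁₀(1.709) = 2.33 dB

2.33 dB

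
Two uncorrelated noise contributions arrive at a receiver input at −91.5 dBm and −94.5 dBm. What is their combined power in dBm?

Convert to linear, add, convert back:
P₁ = 7.08×10⁻¹³ W, P₂ = 3.55×10⁻¹³ W
P_tot = 1.06×10⁻¹² W → 10 log₁₀(P_tot / 10⁻³) = −89.7 dBm

−89.7 dBm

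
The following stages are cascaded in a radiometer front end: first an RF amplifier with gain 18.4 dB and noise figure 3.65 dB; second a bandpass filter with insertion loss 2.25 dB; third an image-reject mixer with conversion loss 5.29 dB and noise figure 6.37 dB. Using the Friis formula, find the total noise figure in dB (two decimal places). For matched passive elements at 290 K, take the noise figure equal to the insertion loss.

3.82 dB

Convert to linear (a loss of L dB is a gain of −L dB): F_i = 10^(NF_i/10), G_i = 10^(G_i,dB/10)
  Stage 1: F_1 = 10^(3.65/10) = 2.317, G_1 = 10^(18.4/10) = 69.18
  Stage 2: F_2 = 10^(2.25/10) = 1.679, G_2 = 10^(−2.25/10) = 0.5957
  Stage 3: F_3 = 10^(6.37/10) = 4.335, G_3 = 10^(−5.29/10) = 0.2958
Friis cascade:
  F = 2.317 + (1.679 − 1)/69.18 + (4.335 − 1)/41.21 = 2.408
NF = 10 log₁₀(2.408) = 3.82 dB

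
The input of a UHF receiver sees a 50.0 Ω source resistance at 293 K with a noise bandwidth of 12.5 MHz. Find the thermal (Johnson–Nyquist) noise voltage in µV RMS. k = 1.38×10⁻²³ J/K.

3.18 µV

V_n = √(4kTRB)
4kTRB = 4 × 1.38×10⁻²³ × 293 × 5.00×10¹ × 1.25×10⁷ = 1.01×10⁻¹¹ V²
V_n = √(1.01×10⁻¹¹) = 3.18×10⁻⁶ V = 3.18 µV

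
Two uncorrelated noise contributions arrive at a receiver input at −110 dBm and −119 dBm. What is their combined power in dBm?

−109.5 dBm

Convert to linear, add, convert back:
P₁ = 1.00×10⁻¹⁴ W, P₂ = 1.26×10⁻¹⁵ W
P_tot = 1.13×10⁻¹⁴ W → 10 log₁₀(P_tot / 10⁻³) = −109.5 dBm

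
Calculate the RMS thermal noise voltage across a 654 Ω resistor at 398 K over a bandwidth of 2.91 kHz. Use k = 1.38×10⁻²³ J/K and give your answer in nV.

204 nV

V_n = √(4kTRB)
4kTRB = 4 × 1.38×10⁻²³ × 398 × 6.54×10² × 2.91×10³ = 4.18×10⁻¹⁴ V²
V_n = √(4.18×10⁻¹⁴) = 2.04×10⁻⁷ V = 204 nV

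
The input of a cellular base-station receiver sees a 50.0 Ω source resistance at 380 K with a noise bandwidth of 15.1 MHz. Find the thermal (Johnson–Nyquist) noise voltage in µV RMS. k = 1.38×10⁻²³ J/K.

3.98 µV

V_n = √(4kTRB)
4kTRB = 4 × 1.38×10⁻²³ × 380 × 5.00×10¹ × 1.51×10⁷ = 1.58×10⁻¹¹ V²
V_n = √(1.58×10⁻¹¹) = 3.98×10⁻⁶ V = 3.98 µV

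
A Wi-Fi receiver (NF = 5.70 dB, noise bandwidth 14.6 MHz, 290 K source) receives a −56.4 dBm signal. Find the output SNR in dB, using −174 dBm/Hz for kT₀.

Noise floor: N = −174 + 10 log₁₀(B) + NF
10 log₁₀(1.46×10⁷) = 71.64 dB
N = −174 + 71.64 + 5.70 = −96.66 dBm
SNR = P_sig − N = −56.4 − (−96.66) = 40.26 dB → 40.3 dB

40.3 dB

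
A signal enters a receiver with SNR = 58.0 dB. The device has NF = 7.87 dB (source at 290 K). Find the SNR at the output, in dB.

50.13 dB

By definition F = SNR_in/SNR_out, so in dB: SNR_out = SNR_in − NF
SNR_out = 58.0 − 7.87 = 50.13 dB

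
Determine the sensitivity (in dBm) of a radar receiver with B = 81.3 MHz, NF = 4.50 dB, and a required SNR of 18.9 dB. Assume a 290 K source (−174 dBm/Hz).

Sensitivity = −174 + 10 log₁₀(B) + NF + SNR_min
= −174 + 79.1 + 4.50 + 18.9
= −71.50 dBm → −71.5 dBm

−71.5 dBm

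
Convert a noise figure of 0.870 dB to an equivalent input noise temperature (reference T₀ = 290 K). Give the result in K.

F = 10^(0.870/10) = 1.2218
T_e = (F − 1)·T₀ = (1.2218 − 1) × 290 = 64.3 K

64.3 K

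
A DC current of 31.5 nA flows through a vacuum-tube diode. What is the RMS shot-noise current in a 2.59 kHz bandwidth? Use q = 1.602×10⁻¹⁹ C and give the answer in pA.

5.11 pA

I_n = √(2qI·B)
2qI·B = 2 × 1.602×10⁻¹⁹ × 3.15×10⁻⁸ × 2.59×10³ = 2.61×10⁻²³ A²
I_n = √(2.61×10⁻²³) = 5.11×10⁻¹² A = 5.11 pA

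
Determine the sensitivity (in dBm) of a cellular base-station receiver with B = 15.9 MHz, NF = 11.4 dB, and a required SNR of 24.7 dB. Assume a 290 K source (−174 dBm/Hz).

Sensitivity = −174 + 10 log₁₀(B) + NF + SNR_min
= −174 + 72.01 + 11.4 + 24.7
= −65.89 dBm → −65.9 dBm

−65.9 dBm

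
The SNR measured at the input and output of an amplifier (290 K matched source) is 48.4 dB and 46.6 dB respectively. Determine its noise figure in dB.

1.8 dB

NF (dB) = SNR_in(dB) − SNR_out(dB) when the source is at T₀
NF = 48.4 − 46.6 = 1.8 dB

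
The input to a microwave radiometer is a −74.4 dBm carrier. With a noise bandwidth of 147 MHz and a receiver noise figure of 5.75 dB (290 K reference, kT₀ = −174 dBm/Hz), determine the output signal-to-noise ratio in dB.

Noise floor: N = −174 + 10 log₁₀(B) + NF
10 log₁₀(1.47×10⁸) = 81.67 dB
N = −174 + 81.67 + 5.75 = −86.58 dBm
SNR = P_sig − N = −74.4 − (−86.58) = 12.18 dB → 12.2 dB

12.2 dB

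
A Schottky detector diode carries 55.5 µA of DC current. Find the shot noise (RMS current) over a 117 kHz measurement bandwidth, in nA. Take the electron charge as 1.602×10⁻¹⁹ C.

I_n = √(2qI·B)
2qI·B = 2 × 1.602×10⁻¹⁹ × 5.55×10⁻⁵ × 1.17×10⁵ = 2.08×10⁻¹⁸ A²
I_n = √(2.08×10⁻¹⁸) = 1.44×10⁻⁹ A = 1.44 nA

1.44 nA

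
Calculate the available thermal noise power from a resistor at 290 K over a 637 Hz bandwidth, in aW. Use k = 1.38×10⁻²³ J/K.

2.55 aW

P_n = kTB = 1.38×10⁻²³ × 290 × 6.37×10² = 2.55×10⁻¹⁸ W = 2.55 aW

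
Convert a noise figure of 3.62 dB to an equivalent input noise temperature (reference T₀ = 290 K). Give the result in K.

F = 10^(3.62/10) = 2.30144
T_e = (F − 1)·T₀ = (2.30144 − 1) × 290 = 377 K

377 K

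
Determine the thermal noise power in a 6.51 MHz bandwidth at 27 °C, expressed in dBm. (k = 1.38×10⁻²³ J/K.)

−105.7 dBm

T = 27 °C + 273.15 = 300.15 K
P_n = kTB = 1.38×10⁻²³ × 300.15 × 6.51×10⁶ = 2.70×10⁻¹⁴ W
In dBm: 10 log₁₀(2.70×10⁻¹⁴ / 10⁻³) = −105.7 dBm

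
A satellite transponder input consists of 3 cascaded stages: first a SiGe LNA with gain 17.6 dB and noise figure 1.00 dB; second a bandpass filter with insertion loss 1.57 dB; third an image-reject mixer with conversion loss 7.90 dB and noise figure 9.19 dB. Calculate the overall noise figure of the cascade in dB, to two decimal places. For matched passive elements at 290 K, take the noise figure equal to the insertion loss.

1.61 dB

Convert to linear (a loss of L dB is a gain of −L dB): F_i = 10^(NF_i/10), G_i = 10^(G_i,dB/10)
  Stage 1: F_1 = 10^(1.00/10) = 1.259, G_1 = 10^(17.6/10) = 57.54
  Stage 2: F_2 = 10^(1.57/10) = 1.435, G_2 = 10^(−1.57/10) = 0.6966
  Stage 3: F_3 = 10^(9.19/10) = 8.299, G_3 = 10^(−7.90/10) = 0.1622
Friis cascade:
  F = 1.259 + (1.435 − 1)/57.54 + (8.299 − 1)/40.09 = 1.449
NF = 10 log₁₀(1.449) = 1.61 dB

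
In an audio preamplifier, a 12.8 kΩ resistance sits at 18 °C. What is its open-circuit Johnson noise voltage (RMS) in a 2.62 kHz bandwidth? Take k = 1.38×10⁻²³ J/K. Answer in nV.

734 nV

T = 18 °C + 273.15 = 291.15 K
V_n = √(4kTRB)
4kTRB = 4 × 1.38×10⁻²³ × 291.15 × 1.28×10⁴ × 2.62×10³ = 5.39×10⁻¹³ V²
V_n = √(5.39×10⁻¹³) = 7.34×10⁻⁷ V = 734 nV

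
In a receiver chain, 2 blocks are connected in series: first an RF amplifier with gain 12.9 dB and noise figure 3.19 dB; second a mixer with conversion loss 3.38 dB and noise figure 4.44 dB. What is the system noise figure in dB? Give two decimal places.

3.38 dB

Convert to linear (a loss of L dB is a gain of −L dB): F_i = 10^(NF_i/10), G_i = 10^(G_i,dB/10)
  Stage 1: F_1 = 10^(3.19/10) = 2.084, G_1 = 10^(12.9/10) = 19.50
  Stage 2: F_2 = 10^(4.44/10) = 2.780, G_2 = 10^(−3.38/10) = 0.4592
Friis cascade:
  F = 2.084 + (2.780 − 1)/19.50 = 2.176
NF = 10 log₁₀(2.176) = 3.38 dB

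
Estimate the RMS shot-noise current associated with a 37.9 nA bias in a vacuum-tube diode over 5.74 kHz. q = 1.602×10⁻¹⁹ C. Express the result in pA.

I_n = √(2qI·B)
2qI·B = 2 × 1.602×10⁻¹⁹ × 3.79×10⁻⁸ × 5.74×10³ = 6.97×10⁻²³ A²
I_n = √(6.97×10⁻²³) = 8.35×10⁻¹² A = 8.35 pA

8.35 pA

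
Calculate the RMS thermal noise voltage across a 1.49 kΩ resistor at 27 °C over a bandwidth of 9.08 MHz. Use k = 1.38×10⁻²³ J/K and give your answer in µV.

15.0 µV

T = 27 °C + 273.15 = 300.15 K
V_n = √(4kTRB)
4kTRB = 4 × 1.38×10⁻²³ × 300.15 × 1.49×10³ × 9.08×10⁶ = 2.24×10⁻¹⁰ V²
V_n = √(2.24×10⁻¹⁰) = 1.50×10⁻⁵ V = 15.0 µV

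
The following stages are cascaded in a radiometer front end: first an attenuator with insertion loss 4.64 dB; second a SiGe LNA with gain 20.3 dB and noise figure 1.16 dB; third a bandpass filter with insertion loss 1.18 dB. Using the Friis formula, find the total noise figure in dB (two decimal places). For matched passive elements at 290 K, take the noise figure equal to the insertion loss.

Convert to linear (a loss of L dB is a gain of −L dB): F_i = 10^(NF_i/10), G_i = 10^(G_i,dB/10)
  Stage 1: F_1 = 10^(4.64/10) = 2.911, G_1 = 10^(−4.64/10) = 0.3436
  Stage 2: F_2 = 10^(1.16/10) = 1.306, G_2 = 10^(20.3/10) = 107.2
  Stage 3: F_3 = 10^(1.18/10) = 1.312, G_3 = 10^(−1.18/10) = 0.7621
Friis cascade:
  F = 2.911 + (1.306 − 1)/0.3436 + (1.312 − 1)/36.81 = 3.810
NF = 10 log₁₀(3.810) = 5.81 dB

5.81 dB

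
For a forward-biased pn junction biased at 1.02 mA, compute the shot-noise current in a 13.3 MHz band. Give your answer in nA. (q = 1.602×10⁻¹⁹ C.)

I_n = √(2qI·B)
2qI·B = 2 × 1.602×10⁻¹⁹ × 1.02×10⁻³ × 1.33×10⁷ = 4.35×10⁻¹⁵ A²
I_n = √(4.35×10⁻¹⁵) = 6.59×10⁻⁸ A = 65.9 nA

65.9 nA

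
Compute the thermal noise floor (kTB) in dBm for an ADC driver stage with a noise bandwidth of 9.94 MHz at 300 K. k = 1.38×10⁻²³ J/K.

−103.9 dBm

P_n = kTB = 1.38×10⁻²³ × 300 × 9.94×10⁶ = 4.12×10⁻¹⁴ W
In dBm: 10 log₁₀(4.12×10⁻¹⁴ / 10⁻³) = −103.9 dBm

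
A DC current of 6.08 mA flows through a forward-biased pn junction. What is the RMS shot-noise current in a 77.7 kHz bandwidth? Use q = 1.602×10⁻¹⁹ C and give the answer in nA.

12.3 nA

I_n = √(2qI·B)
2qI·B = 2 × 1.602×10⁻¹⁹ × 6.08×10⁻³ × 7.77×10⁴ = 1.51×10⁻¹⁶ A²
I_n = √(1.51×10⁻¹⁶) = 1.23×10⁻⁸ A = 12.3 nA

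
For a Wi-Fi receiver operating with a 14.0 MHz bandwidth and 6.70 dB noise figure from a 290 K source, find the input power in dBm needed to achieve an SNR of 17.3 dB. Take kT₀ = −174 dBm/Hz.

Sensitivity = −174 + 10 log₁₀(B) + NF + SNR_min
= −174 + 71.46 + 6.70 + 17.3
= −78.54 dBm → −78.5 dBm

−78.5 dBm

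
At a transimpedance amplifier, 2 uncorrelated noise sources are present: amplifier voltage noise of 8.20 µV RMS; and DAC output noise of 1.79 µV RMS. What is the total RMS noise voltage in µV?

8.39 µV

Uncorrelated sources add in power (mean-square): V_tot = √(ΣV_i²)
V_tot = √[(8.20×10⁻⁶)² + (1.79×10⁻⁶)²] = 8.39×10⁻⁶ V = 8.39 µV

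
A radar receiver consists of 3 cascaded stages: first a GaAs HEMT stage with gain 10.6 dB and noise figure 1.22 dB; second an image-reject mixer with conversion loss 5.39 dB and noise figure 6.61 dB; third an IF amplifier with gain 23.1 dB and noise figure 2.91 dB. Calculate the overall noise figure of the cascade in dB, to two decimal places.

2.84 dB

Convert to linear (a loss of L dB is a gain of −L dB): F_i = 10^(NF_i/10), G_i = 10^(G_i,dB/10)
  Stage 1: F_1 = 10^(1.22/10) = 1.324, G_1 = 10^(10.6/10) = 11.48
  Stage 2: F_2 = 10^(6.61/10) = 4.581, G_2 = 10^(−5.39/10) = 0.2891
  Stage 3: F_3 = 10^(2.91/10) = 1.954, G_3 = 10^(23.1/10) = 204.2
Friis cascade:
  F = 1.324 + (4.581 − 1)/11.48 + (1.954 − 1)/3.319 = 1.924
NF = 10 log₁₀(1.924) = 2.84 dB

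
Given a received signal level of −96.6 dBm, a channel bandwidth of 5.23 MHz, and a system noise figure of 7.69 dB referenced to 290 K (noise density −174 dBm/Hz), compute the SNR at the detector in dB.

Noise floor: N = −174 + 10 log₁₀(B) + NF
10 log₁₀(5.23×10⁶) = 67.19 dB
N = −174 + 67.19 + 7.69 = −99.12 dBm
SNR = P_sig − N = −96.6 − (−99.12) = 2.52 dB → 2.5 dB

2.5 dB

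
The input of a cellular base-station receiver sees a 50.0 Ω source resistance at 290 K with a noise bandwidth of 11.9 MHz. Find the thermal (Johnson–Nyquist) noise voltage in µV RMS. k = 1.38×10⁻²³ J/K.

V_n = √(4kTRB)
4kTRB = 4 × 1.38×10⁻²³ × 290 × 5.00×10¹ × 1.19×10⁷ = 9.52×10⁻¹² V²
V_n = √(9.52×10⁻¹²) = 3.09×10⁻⁶ V = 3.09 µV

3.09 µV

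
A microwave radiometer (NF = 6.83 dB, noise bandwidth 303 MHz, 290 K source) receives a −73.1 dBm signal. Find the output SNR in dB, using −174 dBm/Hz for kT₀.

9.3 dB

Noise floor: N = −174 + 10 log₁₀(B) + NF
10 log₁₀(3.03×10⁸) = 84.81 dB
N = −174 + 84.81 + 6.83 = −82.36 dBm
SNR = P_sig − N = −73.1 − (−82.36) = 9.26 dB → 9.3 dB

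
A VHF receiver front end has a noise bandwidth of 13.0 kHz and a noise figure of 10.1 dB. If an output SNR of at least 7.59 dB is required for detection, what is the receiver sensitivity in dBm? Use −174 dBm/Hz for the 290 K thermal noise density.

Sensitivity = −174 + 10 log₁₀(B) + NF + SNR_min
= −174 + 41.14 + 10.1 + 7.59
= −115.17 dBm → −115.2 dBm

−115.2 dBm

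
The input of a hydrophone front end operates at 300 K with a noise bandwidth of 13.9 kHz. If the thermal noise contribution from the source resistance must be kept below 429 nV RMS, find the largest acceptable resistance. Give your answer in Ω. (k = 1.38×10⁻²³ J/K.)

800 Ω

Johnson–Nyquist: V_n = √(4kTRB) ⇒ R = V_n² / (4kTB)
4kTB = 4 × 1.38×10⁻²³ × 300 × 1.39×10⁴ = 2.30×10⁻¹⁶
R = (4.29×10⁻⁷)² / 2.30×10⁻¹⁶ = 8.00×10² Ω = 800 Ω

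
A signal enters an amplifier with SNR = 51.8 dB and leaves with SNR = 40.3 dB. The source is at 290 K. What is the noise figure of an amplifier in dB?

NF (dB) = SNR_in(dB) − SNR_out(dB) when the source is at T₀
NF = 51.8 − 40.3 = 11.5 dB

11.5 dB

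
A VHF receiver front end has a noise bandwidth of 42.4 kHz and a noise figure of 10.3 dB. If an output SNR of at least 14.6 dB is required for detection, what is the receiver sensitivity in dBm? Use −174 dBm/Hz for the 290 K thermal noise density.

Sensitivity = −174 + 10 log₁₀(B) + NF + SNR_min
= −174 + 46.27 + 10.3 + 14.6
= −102.83 dBm → −102.8 dBm

−102.8 dBm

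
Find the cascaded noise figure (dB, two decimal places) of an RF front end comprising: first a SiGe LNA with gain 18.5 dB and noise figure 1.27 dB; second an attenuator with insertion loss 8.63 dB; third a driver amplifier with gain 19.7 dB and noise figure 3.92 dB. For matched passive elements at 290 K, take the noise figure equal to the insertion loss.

1.99 dB

Convert to linear (a loss of L dB is a gain of −L dB): F_i = 10^(NF_i/10), G_i = 10^(G_i,dB/10)
  Stage 1: F_1 = 10^(1.27/10) = 1.340, G_1 = 10^(18.5/10) = 70.79
  Stage 2: F_2 = 10^(8.63/10) = 7.295, G_2 = 10^(−8.63/10) = 0.1371
  Stage 3: F_3 = 10^(3.92/10) = 2.466, G_3 = 10^(19.7/10) = 93.33
Friis cascade:
  F = 1.340 + (7.295 − 1)/70.79 + (2.466 − 1)/9.705 = 1.580
NF = 10 log₁₀(1.580) = 1.99 dB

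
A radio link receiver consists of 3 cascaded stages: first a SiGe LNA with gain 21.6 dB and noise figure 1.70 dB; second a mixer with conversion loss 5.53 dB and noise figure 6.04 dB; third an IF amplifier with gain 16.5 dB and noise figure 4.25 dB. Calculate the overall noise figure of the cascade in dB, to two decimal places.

Convert to linear (a loss of L dB is a gain of −L dB): F_i = 10^(NF_i/10), G_i = 10^(G_i,dB/10)
  Stage 1: F_1 = 10^(1.70/10) = 1.479, G_1 = 10^(21.6/10) = 144.5
  Stage 2: F_2 = 10^(6.04/10) = 4.018, G_2 = 10^(−5.53/10) = 0.2799
  Stage 3: F_3 = 10^(4.25/10) = 2.661, G_3 = 10^(16.5/10) = 44.67
Friis cascade:
  F = 1.479 + (4.018 − 1)/144.5 + (2.661 − 1)/40.46 = 1.541
NF = 10 log₁₀(1.541) = 1.88 dB

1.88 dB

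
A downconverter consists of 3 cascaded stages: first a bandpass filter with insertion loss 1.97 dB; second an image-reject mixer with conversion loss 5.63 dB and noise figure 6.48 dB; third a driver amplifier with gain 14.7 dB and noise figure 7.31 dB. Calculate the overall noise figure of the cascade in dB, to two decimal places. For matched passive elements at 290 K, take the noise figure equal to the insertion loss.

15.08 dB

Convert to linear (a loss of L dB is a gain of −L dB): F_i = 10^(NF_i/10), G_i = 10^(G_i,dB/10)
  Stage 1: F_1 = 10^(1.97/10) = 1.574, G_1 = 10^(−1.97/10) = 0.6353
  Stage 2: F_2 = 10^(6.48/10) = 4.446, G_2 = 10^(−5.63/10) = 0.2735
  Stage 3: F_3 = 10^(7.31/10) = 5.383, G_3 = 10^(14.7/10) = 29.51
Friis cascade:
  F = 1.574 + (4.446 − 1)/0.6353 + (5.383 − 1)/0.1738 = 32.22
NF = 10 log₁₀(32.22) = 15.08 dB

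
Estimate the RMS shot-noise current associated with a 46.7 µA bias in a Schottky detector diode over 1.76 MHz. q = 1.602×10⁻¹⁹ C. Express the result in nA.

5.13 nA

I_n = √(2qI·B)
2qI·B = 2 × 1.602×10⁻¹⁹ × 4.67×10⁻⁵ × 1.76×10⁶ = 2.63×10⁻¹⁷ A²
I_n = √(2.63×10⁻¹⁷) = 5.13×10⁻⁹ A = 5.13 nA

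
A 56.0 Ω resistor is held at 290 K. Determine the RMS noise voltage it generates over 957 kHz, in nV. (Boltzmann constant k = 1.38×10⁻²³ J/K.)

926 nV

V_n = √(4kTRB)
4kTRB = 4 × 1.38×10⁻²³ × 290 × 5.60×10¹ × 9.57×10⁵ = 8.58×10⁻¹³ V²
V_n = √(8.58×10⁻¹³) = 9.26×10⁻⁷ V = 926 nV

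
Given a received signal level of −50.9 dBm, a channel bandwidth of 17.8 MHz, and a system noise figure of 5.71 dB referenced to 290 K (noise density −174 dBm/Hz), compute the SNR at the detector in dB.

Noise floor: N = −174 + 10 log₁₀(B) + NF
10 log₁₀(1.78×10⁷) = 72.5 dB
N = −174 + 72.5 + 5.71 = −95.79 dBm
SNR = P_sig − N = −50.9 − (−95.79) = 44.89 dB → 44.9 dB

44.9 dB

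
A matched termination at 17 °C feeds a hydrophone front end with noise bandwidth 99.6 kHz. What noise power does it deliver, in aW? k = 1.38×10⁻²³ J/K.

T = 17 °C + 273.15 = 290.15 K
P_n = kTB = 1.38×10⁻²³ × 290.15 × 9.96×10⁴ = 3.99×10⁻¹⁶ W = 399 aW

399 aW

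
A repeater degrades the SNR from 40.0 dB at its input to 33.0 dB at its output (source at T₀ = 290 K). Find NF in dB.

NF (dB) = SNR_in(dB) − SNR_out(dB) when the source is at T₀
NF = 40.0 − 33.0 = 7.0 dB

7.0 dB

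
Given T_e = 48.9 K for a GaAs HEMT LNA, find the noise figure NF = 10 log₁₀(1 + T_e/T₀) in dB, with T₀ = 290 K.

0.677 dB

F = 1 + T_e/T₀ = 1 + 48.9/290 = 1.16862
NF = 10 log₁₀(1.16862) = 0.677 dB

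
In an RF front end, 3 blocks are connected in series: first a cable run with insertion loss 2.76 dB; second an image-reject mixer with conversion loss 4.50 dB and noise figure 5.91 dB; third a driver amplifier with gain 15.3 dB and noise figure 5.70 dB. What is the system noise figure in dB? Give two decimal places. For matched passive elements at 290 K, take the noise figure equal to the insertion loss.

Convert to linear (a loss of L dB is a gain of −L dB): F_i = 10^(NF_i/10), G_i = 10^(G_i,dB/10)
  Stage 1: F_1 = 10^(2.76/10) = 1.888, G_1 = 10^(−2.76/10) = 0.5297
  Stage 2: F_2 = 10^(5.91/10) = 3.899, G_2 = 10^(−4.50/10) = 0.3548
  Stage 3: F_3 = 10^(5.70/10) = 3.715, G_3 = 10^(15.3/10) = 33.88
Friis cascade:
  F = 1.888 + (3.899 − 1)/0.5297 + (3.715 − 1)/0.1879 = 21.81
NF = 10 log₁₀(21.81) = 13.39 dB

13.39 dB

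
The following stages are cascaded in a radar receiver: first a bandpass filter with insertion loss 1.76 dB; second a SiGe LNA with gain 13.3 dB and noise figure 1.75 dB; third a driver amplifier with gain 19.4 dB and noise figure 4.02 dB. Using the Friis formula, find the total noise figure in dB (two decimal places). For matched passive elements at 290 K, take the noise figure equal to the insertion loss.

3.71 dB

Convert to linear (a loss of L dB is a gain of −L dB): F_i = 10^(NF_i/10), G_i = 10^(G_i,dB/10)
  Stage 1: F_1 = 10^(1.76/10) = 1.500, G_1 = 10^(−1.76/10) = 0.6668
  Stage 2: F_2 = 10^(1.75/10) = 1.496, G_2 = 10^(13.3/10) = 21.38
  Stage 3: F_3 = 10^(4.02/10) = 2.523, G_3 = 10^(19.4/10) = 87.10
Friis cascade:
  F = 1.500 + (1.496 − 1)/0.6668 + (2.523 − 1)/14.26 = 2.351
NF = 10 log₁₀(2.351) = 3.71 dB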